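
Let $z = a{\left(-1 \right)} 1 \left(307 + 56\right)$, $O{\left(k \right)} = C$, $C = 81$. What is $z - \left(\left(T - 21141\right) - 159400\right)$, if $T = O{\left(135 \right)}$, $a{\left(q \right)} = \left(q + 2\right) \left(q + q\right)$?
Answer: $179734$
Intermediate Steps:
$O{\left(k \right)} = 81$
$a{\left(q \right)} = 2 q \left(2 + q\right)$ ($a{\left(q \right)} = \left(2 + q\right) 2 q = 2 q \left(2 + q\right)$)
$T = 81$
$z = -726$ ($z = 2 \left(-1\right) \left(2 - 1\right) 1 \left(307 + 56\right) = 2 \left(-1\right) 1 \cdot 1 \cdot 363 = \left(-2\right) 1 \cdot 363 = \left(-2\right) 363 = -726$)
$z - \left(\left(T - 21141\right) - 159400\right) = -726 - \left(\left(81 - 21141\right) - 159400\right) = -726 - \left(-21060 - 159400\right) = -726 - -180460 = -726 + 180460 = 179734$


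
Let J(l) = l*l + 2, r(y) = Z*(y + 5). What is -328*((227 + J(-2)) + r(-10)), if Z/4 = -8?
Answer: -128904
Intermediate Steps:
Z = -32 (Z = 4*(-8) = -32)
r(y) = -160 - 32*y (r(y) = -32*(y + 5) = -32*(5 + y) = -160 - 32*y)
J(l) = 2 + l² (J(l) = l² + 2 = 2 + l²)
-328*((227 + J(-2)) + r(-10)) = -328*((227 + (2 + (-2)²)) + (-160 - 32*(-10))) = -328*((227 + (2 + 4)) + (-160 + 320)) = -328*((227 + 6) + 160) = -328*(233 + 160) = -328*393 = -128904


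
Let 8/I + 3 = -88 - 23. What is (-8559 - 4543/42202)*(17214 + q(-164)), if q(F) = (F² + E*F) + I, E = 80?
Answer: -319026658104193/1202757 ≈ -2.6525e+8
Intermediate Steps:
I = -4/57 (I = 8/(-3 + (-88 - 23)) = 8/(-3 - 111) = 8/(-114) = 8*(-1/114) = -4/57 ≈ -0.070175)
q(F) = -4/57 + F² + 80*F (q(F) = (F² + 80*F) - 4/57 = -4/57 + F² + 80*F)
(-8559 - 4543/42202)*(17214 + q(-164)) = (-8559 - 4543/42202)*(17214 + (-4/57 + (-164)² + 80*(-164))) = (-8559 - 4543*1/42202)*(17214 + (-4/57 + 26896 - 13120)) = (-8559 - 4543/42202)*(17214 + 785228/57) = -361211461/42202*1766426/57 = -319026658104193/1202757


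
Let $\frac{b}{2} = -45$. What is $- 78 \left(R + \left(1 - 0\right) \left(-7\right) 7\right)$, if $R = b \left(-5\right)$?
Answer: $-31278$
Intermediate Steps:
$b = -90$ ($b = 2 \left(-45\right) = -90$)
$R = 450$ ($R = \left(-90\right) \left(-5\right) = 450$)
$- 78 \left(R + \left(1 - 0\right) \left(-7\right) 7\right) = - 78 \left(450 + \left(1 - 0\right) \left(-7\right) 7\right) = - 78 \left(450 + \left(1 + 0\right) \left(-7\right) 7\right) = - 78 \left(450 + 1 \left(-7\right) 7\right) = - 78 \left(450 - 49\right) = \left(-78\right) 401 = -31278$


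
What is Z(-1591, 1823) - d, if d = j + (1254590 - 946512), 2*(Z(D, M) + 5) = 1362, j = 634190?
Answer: -941592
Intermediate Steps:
Z(D, M) = 676 (Z(D, M) = -5 + (½)*1362 = -5 + 681 = 676)
d = 942268 (d = 634190 + (1254590 - 946512) = 634190 + 308078 = 942268)
Z(-1591, 1823) - d = 676 - 1*942268 = 676 - 942268 = -941592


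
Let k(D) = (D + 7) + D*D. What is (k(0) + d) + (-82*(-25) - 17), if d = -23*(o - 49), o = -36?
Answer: 3995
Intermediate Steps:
d = 1955 (d = -23*(-36 - 49) = -23*(-85) = 1955)
k(D) = 7 + D + D² (k(D) = (7 + D) + D² = 7 + D + D²)
(k(0) + d) + (-82*(-25) - 17) = ((7 + 0 + 0²) + 1955) + (-82*(-25) - 17) = ((7 + 0 + 0) + 1955) + (2050 - 17) = (7 + 1955) + 2033 = 1962 + 2033 = 3995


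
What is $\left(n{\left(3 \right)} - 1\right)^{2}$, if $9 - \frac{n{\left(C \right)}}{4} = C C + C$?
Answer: $169$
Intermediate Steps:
$n{\left(C \right)} = 36 - 4 C - 4 C^{2}$ ($n{\left(C \right)} = 36 - 4 \left(C C + C\right) = 36 - 4 \left(C^{2} + C\right) = 36 - 4 \left(C + C^{2}\right) = 36 - \left(4 C + 4 C^{2}\right) = 36 - 4 C - 4 C^{2}$)
$\left(n{\left(3 \right)} - 1\right)^{2} = \left(\left(36 - 12 - 4 \cdot 3^{2}\right) - 1\right)^{2} = \left(\left(36 - 12 - 36\right) - 1\right)^{2} = \left(-12 - 1\right)^{2} = \left(-13\right)^{2} = 169$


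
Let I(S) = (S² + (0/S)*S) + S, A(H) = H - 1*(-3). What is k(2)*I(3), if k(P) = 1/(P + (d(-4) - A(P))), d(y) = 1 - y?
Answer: 6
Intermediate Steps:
A(H) = 3 + H (A(H) = H + 3 = 3 + H)
k(P) = ½ (k(P) = 1/(P + ((1 - 1*(-4)) - (3 + P))) = 1/(P + ((1 + 4) + (-3 - P))) = 1/(P + (5 + (-3 - P))) = 1/(P + (2 - P)) = 1/2 = ½)
I(S) = S + S² (I(S) = (S² + 0*S) + S = (S² + 0) + S = S² + S = S + S²)
k(2)*I(3) = (3*(1 + 3))/2 = (3*4)/2 = (½)*12 = 6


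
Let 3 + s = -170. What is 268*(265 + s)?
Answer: 24656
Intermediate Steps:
s = -173 (s = -3 - 170 = -173)
268*(265 + s) = 268*(265 - 173) = 268*92 = 24656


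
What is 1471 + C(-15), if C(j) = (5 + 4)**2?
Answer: 1552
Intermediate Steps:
C(j) = 81 (C(j) = 9**2 = 81)
1471 + C(-15) = 1471 + 81 = 1552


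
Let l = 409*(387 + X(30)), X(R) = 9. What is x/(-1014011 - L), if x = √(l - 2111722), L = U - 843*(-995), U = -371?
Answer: -I*√1949758/1852425 ≈ -0.00075379*I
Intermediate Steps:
L = 838414 (L = -371 - 843*(-995) = -371 + 838785 = 838414)
l = 161964 (l = 409*(387 + 9) = 409*396 = 161964)
x = I*√1949758 (x = √(161964 - 2111722) = √(-1949758) = I*√1949758 ≈ 1396.3*I)
x/(-1014011 - L) = (I*√1949758)/(-1014011 - 1*838414) = (I*√1949758)/(-1014011 - 838414) = (I*√1949758)/(-1852425) = (I*√1949758)*(-1/1852425) = -I*√1949758/1852425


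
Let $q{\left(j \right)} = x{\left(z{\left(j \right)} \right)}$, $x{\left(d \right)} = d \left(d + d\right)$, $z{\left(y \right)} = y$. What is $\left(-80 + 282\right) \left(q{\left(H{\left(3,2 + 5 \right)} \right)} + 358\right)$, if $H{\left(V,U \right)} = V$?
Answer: $75952$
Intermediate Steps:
$x{\left(d \right)} = 2 d^{2}$ ($x{\left(d \right)} = d 2 d = 2 d^{2}$)
$q{\left(j \right)} = 2 j^{2}$
$\left(-80 + 282\right) \left(q{\left(H{\left(3,2 + 5 \right)} \right)} + 358\right) = \left(-80 + 282\right) \left(2 \cdot 3^{2} + 358\right) = 202 \left(2 \cdot 9 + 358\right) = 202 \left(18 + 358\right) = 202 \cdot 376 = 75952$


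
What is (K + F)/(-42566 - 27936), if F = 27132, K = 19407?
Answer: -46539/70502 ≈ -0.66011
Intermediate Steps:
(K + F)/(-42566 - 27936) = (19407 + 27132)/(-42566 - 27936) = 46539/(-70502) = 46539*(-1/70502) = -46539/70502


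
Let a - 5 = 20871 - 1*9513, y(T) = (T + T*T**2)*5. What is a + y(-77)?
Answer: -2271687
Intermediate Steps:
y(T) = 5*T + 5*T**3 (y(T) = (T + T**3)*5 = 5*T + 5*T**3)
a = 11363 (a = 5 + (20871 - 1*9513) = 5 + (20871 - 9513) = 5 + 11358 = 11363)
a + y(-77) = 11363 + 5*(-77)*(1 + (-77)**2) = 11363 + 5*(-77)*(1 + 5929) = 11363 + 5*(-77)*5930 = 11363 - 2283050 = -2271687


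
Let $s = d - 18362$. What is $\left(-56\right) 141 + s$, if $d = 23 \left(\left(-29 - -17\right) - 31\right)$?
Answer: $-27247$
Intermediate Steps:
$d = -989$ ($d = 23 \left(\left(-29 + 17\right) - 31\right) = 23 \left(-12 - 31\right) = 23 \left(-43\right) = -989$)
$s = -19351$ ($s = -989 - 18362 = -19351$)
$\left(-56\right) 141 + s = \left(-56\right) 141 - 19351 = -7896 - 19351 = -27247$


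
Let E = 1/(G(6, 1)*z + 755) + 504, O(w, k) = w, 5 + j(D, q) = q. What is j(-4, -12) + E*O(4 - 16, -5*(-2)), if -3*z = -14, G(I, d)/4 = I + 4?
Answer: -17133661/2825 ≈ -6065.0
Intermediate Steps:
G(I, d) = 16 + 4*I (G(I, d) = 4*(I + 4) = 4*(4 + I) = 16 + 4*I)
j(D, q) = -5 + q
z = 14/3 (z = -⅓*(-14) = 14/3 ≈ 4.6667)
E = 1423803/2825 (E = 1/((16 + 4*6)*(14/3) + 755) + 504 = 1/((16 + 24)*(14/3) + 755) + 504 = 1/(40*(14/3) + 755) + 504 = 1/(560/3 + 755) + 504 = 1/(2825/3) + 504 = 3/2825 + 504 = 1423803/2825 ≈ 504.00)
j(-4, -12) + E*O(4 - 16, -5*(-2)) = (-5 - 12) + 1423803*(4 - 16)/2825 = -17 + (1423803/2825)*(-12) = -17 - 17085636/2825 = -17133661/2825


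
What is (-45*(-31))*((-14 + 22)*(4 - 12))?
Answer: -89280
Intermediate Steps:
(-45*(-31))*((-14 + 22)*(4 - 12)) = 1395*(8*(-8)) = 1395*(-64) = -89280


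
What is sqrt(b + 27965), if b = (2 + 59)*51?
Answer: 2*sqrt(7769) ≈ 176.28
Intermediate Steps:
b = 3111 (b = 61*51 = 3111)
sqrt(b + 27965) = sqrt(3111 + 27965) = sqrt(31076) = 2*sqrt(7769)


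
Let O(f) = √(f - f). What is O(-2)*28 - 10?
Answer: -10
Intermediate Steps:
O(f) = 0 (O(f) = √0 = 0)
O(-2)*28 - 10 = 0*28 - 10 = 0 - 10 = -10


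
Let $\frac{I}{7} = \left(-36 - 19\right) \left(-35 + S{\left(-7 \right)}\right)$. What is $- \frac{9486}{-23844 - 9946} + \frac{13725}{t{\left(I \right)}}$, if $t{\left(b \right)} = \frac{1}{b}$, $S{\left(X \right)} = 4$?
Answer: $\frac{89275292028}{545} \approx 1.6381 \cdot 10^{8}$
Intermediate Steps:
$I = 11935$ ($I = 7 \left(-36 - 19\right) \left(-35 + 4\right) = 7 \left(\left(-55\right) \left(-31\right)\right) = 7 \cdot 1705 = 11935$)
$- \frac{9486}{-23844 - 9946} + \frac{13725}{t{\left(I \right)}} = - \frac{9486}{-23844 - 9946} + \frac{13725}{\frac{1}{11935}} = - \frac{9486}{-33790} + 13725 \frac{1}{\frac{1}{11935}} = \left(-9486\right) \left(- \frac{1}{33790}\right) + 13725 \cdot 11935 = \frac{153}{545} + 163807875 = \frac{89275292028}{545}$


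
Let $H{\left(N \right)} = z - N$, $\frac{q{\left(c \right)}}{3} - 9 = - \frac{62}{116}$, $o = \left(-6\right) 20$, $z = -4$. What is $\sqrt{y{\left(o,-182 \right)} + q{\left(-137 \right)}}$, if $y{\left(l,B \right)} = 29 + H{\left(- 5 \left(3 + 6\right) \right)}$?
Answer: $\frac{\sqrt{320914}}{58} \approx 9.7671$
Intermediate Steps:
$o = -120$
$q{\left(c \right)} = \frac{1473}{58}$ ($q{\left(c \right)} = 27 + 3 \left(- \frac{62}{116}\right) = 27 + 3 \left(\left(-62\right) \frac{1}{116}\right) = 27 + 3 \left(- \frac{31}{58}\right) = 27 - \frac{93}{58} = \frac{1473}{58}$)
$H{\left(N \right)} = -4 - N$
$y{\left(l,B \right)} = 70$ ($y{\left(l,B \right)} = 29 - \left(4 - 5 \left(3 + 6\right)\right) = 29 - \left(4 - 45\right) = 29 - -41 = 29 + \left(-4 + 45\right) = 29 + 41 = 70$)
$\sqrt{y{\left(o,-182 \right)} + q{\left(-137 \right)}} = \sqrt{70 + \frac{1473}{58}} = \sqrt{\frac{5533}{58}} = \frac{\sqrt{320914}}{58}$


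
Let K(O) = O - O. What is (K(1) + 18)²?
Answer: 324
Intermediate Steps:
K(O) = 0
(K(1) + 18)² = (0 + 18)² = 18² = 324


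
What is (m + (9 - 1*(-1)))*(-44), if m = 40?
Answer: -2200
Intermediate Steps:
(m + (9 - 1*(-1)))*(-44) = (40 + (9 - 1*(-1)))*(-44) = (40 + (9 + 1))*(-44) = (40 + 10)*(-44) = 50*(-44) = -2200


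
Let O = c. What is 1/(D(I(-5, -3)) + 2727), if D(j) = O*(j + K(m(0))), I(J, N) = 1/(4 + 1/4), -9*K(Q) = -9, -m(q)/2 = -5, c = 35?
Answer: 17/47094 ≈ 0.00036098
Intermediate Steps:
m(q) = 10 (m(q) = -2*(-5) = 10)
K(Q) = 1 (K(Q) = -1/9*(-9) = 1)
O = 35
I(J, N) = 4/17 (I(J, N) = 1/(4 + 1/4) = 1/(17/4) = 4/17)
D(j) = 35 + 35*j (D(j) = 35*(j + 1) = 35*(1 + j) = 35 + 35*j)
1/(D(I(-5, -3)) + 2727) = 1/((35 + 35*(4/17)) + 2727) = 1/((35 + 140/17) + 2727) = 1/(735/17 + 2727) = 1/(47094/17) = 17/47094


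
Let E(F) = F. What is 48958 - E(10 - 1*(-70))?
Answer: 48878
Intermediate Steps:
48958 - E(10 - 1*(-70)) = 48958 - (10 - 1*(-70)) = 48958 - (10 + 70) = 48958 - 1*80 = 48958 - 80 = 48878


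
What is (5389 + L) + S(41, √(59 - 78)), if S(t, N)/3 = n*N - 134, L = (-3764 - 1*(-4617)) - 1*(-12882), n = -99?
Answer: 18722 - 297*I*√19 ≈ 18722.0 - 1294.6*I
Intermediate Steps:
L = 13735 (L = (-3764 + 4617) + 12882 = 853 + 12882 = 13735)
S(t, N) = -402 - 297*N (S(t, N) = 3*(-99*N - 134) = 3*(-134 - 99*N) = -402 - 297*N)
(5389 + L) + S(41, √(59 - 78)) = (5389 + 13735) + (-402 - 297*√(59 - 78)) = 19124 + (-402 - 297*I*√19) = 18722 - 297*I*√19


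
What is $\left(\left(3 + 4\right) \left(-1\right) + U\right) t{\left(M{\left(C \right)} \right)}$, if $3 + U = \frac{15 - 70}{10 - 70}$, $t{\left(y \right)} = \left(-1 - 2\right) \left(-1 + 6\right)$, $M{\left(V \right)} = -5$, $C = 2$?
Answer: $\frac{545}{4} \approx 136.25$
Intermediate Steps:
$t{\left(y \right)} = -15$ ($t{\left(y \right)} = \left(-3\right) 5 = -15$)
$U = - \frac{25}{12}$ ($U = -3 + \frac{15 - 70}{10 - 70} = -3 - \frac{55}{-60} = -3 - - \frac{11}{12} = -3 + \frac{11}{12} = - \frac{25}{12} \approx -2.0833$)
$\left(\left(3 + 4\right) \left(-1\right) + U\right) t{\left(M{\left(C \right)} \right)} = \left(\left(3 + 4\right) \left(-1\right) - \frac{25}{12}\right) \left(-15\right) = \left(7 \left(-1\right) - \frac{25}{12}\right) \left(-15\right) = \left(-7 - \frac{25}{12}\right) \left(-15\right) = \left(- \frac{109}{12}\right) \left(-15\right) = \frac{545}{4}$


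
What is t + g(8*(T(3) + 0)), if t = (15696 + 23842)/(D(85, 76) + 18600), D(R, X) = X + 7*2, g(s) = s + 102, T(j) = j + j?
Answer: 1421519/9345 ≈ 152.12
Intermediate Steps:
T(j) = 2*j
g(s) = 102 + s
D(R, X) = 14 + X (D(R, X) = X + 14 = 14 + X)
t = 19769/9345 (t = (15696 + 23842)/((14 + 76) + 18600) = 39538/(90 + 18600) = 39538/18690 = 39538*(1/18690) = 19769/9345 ≈ 2.1155)
t + g(8*(T(3) + 0)) = 19769/9345 + (102 + 8*(2*3 + 0)) = 19769/9345 + (102 + 8*(6 + 0)) = 19769/9345 + (102 + 8*6) = 19769/9345 + (102 + 48) = 19769/9345 + 150 = 1421519/9345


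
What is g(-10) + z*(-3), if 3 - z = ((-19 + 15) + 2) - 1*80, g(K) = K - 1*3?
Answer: -268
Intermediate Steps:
g(K) = -3 + K (g(K) = K - 3 = -3 + K)
z = 85 (z = 3 - (((-19 + 15) + 2) - 1*80) = 3 - ((-4 + 2) - 80) = 3 - (-2 - 80) = 3 - 1*(-82) = 3 + 82 = 85)
g(-10) + z*(-3) = (-3 - 10) + 85*(-3) = -13 - 255 = -268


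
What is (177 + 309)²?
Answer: 236196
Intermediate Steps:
(177 + 309)² = 486² = 236196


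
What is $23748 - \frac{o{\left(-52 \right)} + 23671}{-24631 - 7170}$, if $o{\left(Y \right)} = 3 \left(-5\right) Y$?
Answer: $\frac{15412951}{649} \approx 23749.0$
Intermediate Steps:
$o{\left(Y \right)} = - 15 Y$
$23748 - \frac{o{\left(-52 \right)} + 23671}{-24631 - 7170} = 23748 - \frac{\left(-15\right) \left(-52\right) + 23671}{-24631 - 7170} = 23748 - \frac{780 + 23671}{-31801} = 23748 - 24451 \left(- \frac{1}{31801}\right) = 23748 - - \frac{499}{649} = 23748 + \frac{499}{649} = \frac{15412951}{649}$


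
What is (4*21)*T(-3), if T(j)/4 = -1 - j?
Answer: 672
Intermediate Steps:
T(j) = -4 - 4*j (T(j) = 4*(-1 - j) = -4 - 4*j)
(4*21)*T(-3) = (4*21)*(-4 - 4*(-3)) = 84*(-4 + 12) = 84*8 = 672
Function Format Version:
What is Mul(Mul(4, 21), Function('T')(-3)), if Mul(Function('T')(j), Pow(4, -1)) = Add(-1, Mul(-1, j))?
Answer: 672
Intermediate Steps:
Function('T')(j) = Add(-4, Mul(-4, j)) (Function('T')(j) = Mul(4, Add(-1, Mul(-1, j))) = Add(-4, Mul(-4, j)))
Mul(Mul(4, 21), Function('T')(-3)) = Mul(Mul(4, 21), Add(-4, Mul(-4, -3))) = Mul(84, Add(-4, 12)) = Mul(84, 8) = 672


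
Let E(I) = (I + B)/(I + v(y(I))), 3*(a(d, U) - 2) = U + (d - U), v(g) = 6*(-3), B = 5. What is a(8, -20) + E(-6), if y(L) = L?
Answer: 113/24 ≈ 4.7083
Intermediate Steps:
v(g) = -18
a(d, U) = 2 + d/3 (a(d, U) = 2 + (U + (d - U))/3 = 2 + d/3)
E(I) = (5 + I)/(-18 + I) (E(I) = (I + 5)/(I - 18) = (5 + I)/(-18 + I))
a(8, -20) + E(-6) = (2 + (⅓)*8) + (5 - 6)/(-18 - 6) = (2 + 8/3) - 1/(-24) = 14/3 - 1/24*(-1) = 14/3 + 1/24 = 113/24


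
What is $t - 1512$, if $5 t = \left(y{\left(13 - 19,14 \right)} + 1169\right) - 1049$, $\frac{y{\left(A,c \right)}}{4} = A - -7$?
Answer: $- \frac{7436}{5} \approx -1487.2$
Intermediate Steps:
$y{\left(A,c \right)} = 28 + 4 A$ ($y{\left(A,c \right)} = 4 \left(A - -7\right) = 4 \left(A + 7\right) = 4 \left(7 + A\right) = 28 + 4 A$)
$t = \frac{124}{5}$ ($t = \frac{\left(\left(28 + 4 \left(13 - 19\right)\right) + 1169\right) - 1049}{5} = \frac{\left(\left(28 + 4 \left(-6\right)\right) + 1169\right) - 1049}{5} = \frac{\left(\left(28 - 24\right) + 1169\right) - 1049}{5} = \frac{\left(4 + 1169\right) - 1049}{5} = \frac{1173 - 1049}{5} = \frac{1}{5} \cdot 124 = \frac{124}{5} \approx 24.8$)
$t - 1512 = \frac{124}{5} - 1512 = - \frac{7436}{5}$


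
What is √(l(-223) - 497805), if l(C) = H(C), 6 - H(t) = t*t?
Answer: 2*I*√136882 ≈ 739.95*I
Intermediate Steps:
H(t) = 6 - t² (H(t) = 6 - t*t = 6 - t²)
l(C) = 6 - C²
√(l(-223) - 497805) = √((6 - 1*(-223)²) - 497805) = √((6 - 1*49729) - 497805) = √((6 - 49729) - 497805) = √(-49723 - 497805) = √(-547528) = 2*I*√136882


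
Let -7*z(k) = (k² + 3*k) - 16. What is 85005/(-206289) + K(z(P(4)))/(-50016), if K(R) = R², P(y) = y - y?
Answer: -723547583/1755450627 ≈ -0.41217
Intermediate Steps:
P(y) = 0
z(k) = 16/7 - 3*k/7 - k²/7 (z(k) = -((k² + 3*k) - 16)/7 = -(-16 + k² + 3*k)/7 = 16/7 - 3*k/7 - k²/7)
85005/(-206289) + K(z(P(4)))/(-50016) = 85005/(-206289) + (16/7 - 3/7*0 - ⅐*0²)²/(-50016) = 85005*(-1/206289) + (16/7 + 0 - ⅐*0)²*(-1/50016) = -9445/22921 + (16/7 + 0 + 0)²*(-1/50016) = -9445/22921 + (16/7)²*(-1/50016) = -9445/22921 + (256/49)*(-1/50016) = -9445/22921 - 8/76587 = -723547583/1755450627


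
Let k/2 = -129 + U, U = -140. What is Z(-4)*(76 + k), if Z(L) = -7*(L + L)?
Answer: -25872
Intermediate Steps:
k = -538 (k = 2*(-129 - 140) = 2*(-269) = -538)
Z(L) = -14*L
Z(-4)*(76 + k) = (-14*(-4))*(76 - 538) = 56*(-462) = -25872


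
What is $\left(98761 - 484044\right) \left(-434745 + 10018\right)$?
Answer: $163640092741$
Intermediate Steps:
$\left(98761 - 484044\right) \left(-434745 + 10018\right) = \left(-385283\right) \left(-424727\right) = 163640092741$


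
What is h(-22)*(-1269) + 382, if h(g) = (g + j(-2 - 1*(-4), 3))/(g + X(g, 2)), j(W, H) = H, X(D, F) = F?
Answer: -16471/20 ≈ -823.55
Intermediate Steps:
h(g) = (3 + g)/(2 + g) (h(g) = (g + 3)/(g + 2) = (3 + g)/(2 + g))
h(-22)*(-1269) + 382 = ((3 - 22)/(2 - 22))*(-1269) + 382 = (-19/(-20))*(-1269) + 382 = -1/20*(-19)*(-1269) + 382 = (19/20)*(-1269) + 382 = -24111/20 + 382 = -16471/20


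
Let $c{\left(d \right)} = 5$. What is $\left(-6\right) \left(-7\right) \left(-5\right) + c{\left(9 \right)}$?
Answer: $-205$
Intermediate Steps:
$\left(-6\right) \left(-7\right) \left(-5\right) + c{\left(9 \right)} = \left(-6\right) \left(-7\right) \left(-5\right) + 5 = 42 \left(-5\right) + 5 = -210 + 5 = -205$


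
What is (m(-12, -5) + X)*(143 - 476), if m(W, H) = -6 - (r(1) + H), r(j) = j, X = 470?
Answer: -155844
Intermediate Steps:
m(W, H) = -7 - H (m(W, H) = -6 - (1 + H) = -6 + (-1 - H) = -7 - H)
(m(-12, -5) + X)*(143 - 476) = ((-7 - 1*(-5)) + 470)*(143 - 476) = ((-7 + 5) + 470)*(-333) = (-2 + 470)*(-333) = 468*(-333) = -155844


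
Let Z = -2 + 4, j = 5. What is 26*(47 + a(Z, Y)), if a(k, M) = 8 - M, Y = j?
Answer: 1300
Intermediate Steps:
Y = 5
Z = 2
26*(47 + a(Z, Y)) = 26*(47 + (8 - 1*5)) = 26*(47 + (8 - 5)) = 26*(47 + 3) = 26*50 = 1300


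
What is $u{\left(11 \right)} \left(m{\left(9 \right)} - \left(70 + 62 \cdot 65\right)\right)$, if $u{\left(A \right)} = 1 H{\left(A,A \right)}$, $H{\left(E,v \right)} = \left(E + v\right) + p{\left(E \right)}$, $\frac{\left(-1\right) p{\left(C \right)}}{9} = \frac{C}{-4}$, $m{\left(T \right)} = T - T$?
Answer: $-191675$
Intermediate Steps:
$m{\left(T \right)} = 0$
$p{\left(C \right)} = \frac{9 C}{4}$ ($p{\left(C \right)} = - 9 \frac{C}{-4} = - 9 C \left(- \frac{1}{4}\right) = - 9 \left(- \frac{C}{4}\right) = \frac{9 C}{4}$)
$H{\left(E,v \right)} = v + \frac{13 E}{4}$ ($H{\left(E,v \right)} = \left(E + v\right) + \frac{9 E}{4} = v + \frac{13 E}{4}$)
$u{\left(A \right)} = \frac{17 A}{4}$ ($u{\left(A \right)} = 1 \left(A + \frac{13 A}{4}\right) = 1 \frac{17 A}{4} = \frac{17 A}{4}$)
$u{\left(11 \right)} \left(m{\left(9 \right)} - \left(70 + 62 \cdot 65\right)\right) = \frac{17}{4} \cdot 11 \left(0 - \left(70 + 62 \cdot 65\right)\right) = \frac{187 \left(0 - \left(70 + 4030\right)\right)}{4} = \frac{187 \left(0 - 4100\right)}{4} = \frac{187}{4} \left(-4100\right) = -191675$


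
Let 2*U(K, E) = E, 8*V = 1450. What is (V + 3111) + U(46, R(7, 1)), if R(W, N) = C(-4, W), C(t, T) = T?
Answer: 13183/4 ≈ 3295.8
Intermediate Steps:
V = 725/4 (V = (⅛)*1450 = 725/4 ≈ 181.25)
R(W, N) = W
U(K, E) = E/2
(V + 3111) + U(46, R(7, 1)) = (725/4 + 3111) + (½)*7 = 13169/4 + 7/2 = 13183/4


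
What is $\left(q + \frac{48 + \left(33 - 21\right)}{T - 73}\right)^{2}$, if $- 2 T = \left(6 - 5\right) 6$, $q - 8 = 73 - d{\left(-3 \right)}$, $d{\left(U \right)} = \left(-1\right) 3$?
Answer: $\frac{2499561}{361} \approx 6924.0$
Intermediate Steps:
$d{\left(U \right)} = -3$
$q = 84$ ($q = 8 + \left(73 - -3\right) = 8 + \left(73 + 3\right) = 8 + 76 = 84$)
$T = -3$ ($T = - \frac{\left(6 - 5\right) 6}{2} = - \frac{1 \cdot 6}{2} = \left(- \frac{1}{2}\right) 6 = -3$)
$\left(q + \frac{48 + \left(33 - 21\right)}{T - 73}\right)^{2} = \left(84 + \frac{48 + \left(33 - 21\right)}{-3 - 73}\right)^{2} = \left(84 + \frac{48 + \left(33 - 21\right)}{-76}\right)^{2} = \left(84 + \left(48 + 12\right) \left(- \frac{1}{76}\right)\right)^{2} = \left(84 + 60 \left(- \frac{1}{76}\right)\right)^{2} = \left(84 - \frac{15}{19}\right)^{2} = \left(\frac{1581}{19}\right)^{2} = \frac{2499561}{361}$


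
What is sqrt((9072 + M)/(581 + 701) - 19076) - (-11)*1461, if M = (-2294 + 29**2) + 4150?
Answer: 16071 + I*sqrt(31336775966)/1282 ≈ 16071.0 + 138.08*I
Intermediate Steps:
M = 2697 (M = (-2294 + 841) + 4150 = -1453 + 4150 = 2697)
sqrt((9072 + M)/(581 + 701) - 19076) - (-11)*1461 = sqrt((9072 + 2697)/(581 + 701) - 19076) - (-11)*1461 = sqrt(11769/1282 - 19076) - 1*(-16071) = sqrt(11769*(1/1282) - 19076) + 16071 = sqrt(11769/1282 - 19076) + 16071 = sqrt(-24443663/1282) + 16071 = I*sqrt(31336775966)/1282 + 16071 = 16071 + I*sqrt(31336775966)/1282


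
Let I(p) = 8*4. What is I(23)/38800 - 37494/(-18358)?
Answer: 45479833/22259075 ≈ 2.0432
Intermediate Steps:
I(p) = 32
I(23)/38800 - 37494/(-18358) = 32/38800 - 37494/(-18358) = 32*(1/38800) - 37494*(-1/18358) = 2/2425 + 18747/9179 = 45479833/22259075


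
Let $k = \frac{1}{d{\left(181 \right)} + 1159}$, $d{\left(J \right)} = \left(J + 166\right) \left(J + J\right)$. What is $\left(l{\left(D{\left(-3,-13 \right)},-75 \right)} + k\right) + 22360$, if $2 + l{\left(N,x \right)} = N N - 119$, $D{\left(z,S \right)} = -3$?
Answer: $\frac{2820445705}{126773} \approx 22248.0$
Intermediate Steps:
$d{\left(J \right)} = 2 J \left(166 + J\right)$ ($d{\left(J \right)} = \left(166 + J\right) 2 J = 2 J \left(166 + J\right)$)
$k = \frac{1}{126773}$ ($k = \frac{1}{2 \cdot 181 \left(166 + 181\right) + 1159} = \frac{1}{2 \cdot 181 \cdot 347 + 1159} = \frac{1}{125614 + 1159} = \frac{1}{126773} \approx 7.8881 \cdot 10^{-6}$)
$l{\left(N,x \right)} = -121 + N^{2}$ ($l{\left(N,x \right)} = -2 + \left(N N - 119\right) = -2 + \left(N^{2} - 119\right) = -2 + \left(-119 + N^{2}\right) = -121 + N^{2}$)
$\left(l{\left(D{\left(-3,-13 \right)},-75 \right)} + k\right) + 22360 = \left(\left(-121 + \left(-3\right)^{2}\right) + \frac{1}{126773}\right) + 22360 = \left(\left(-121 + 9\right) + \frac{1}{126773}\right) + 22360 = \left(-112 + \frac{1}{126773}\right) + 22360 = - \frac{14198575}{126773} + 22360 = \frac{2820445705}{126773}$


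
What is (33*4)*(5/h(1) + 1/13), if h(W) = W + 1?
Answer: 4422/13 ≈ 340.15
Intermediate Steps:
h(W) = 1 + W
(33*4)*(5/h(1) + 1/13) = (33*4)*(5/(1 + 1) + 1/13) = 132*(5/2 + 1*(1/13)) = 132*(5*(1/2) + 1/13) = 132*(5/2 + 1/13) = 132*(67/26) = 4422/13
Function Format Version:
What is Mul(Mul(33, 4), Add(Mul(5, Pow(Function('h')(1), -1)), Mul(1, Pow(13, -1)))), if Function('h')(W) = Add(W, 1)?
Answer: Rational(4422, 13) ≈ 340.15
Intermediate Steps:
Function('h')(W) = Add(1, W)
Mul(Mul(33, 4), Add(Mul(5, Pow(Function('h')(1), -1)), Mul(1, Pow(13, -1)))) = Mul(Mul(33, 4), Add(Mul(5, Pow(Add(1, 1), -1)), Mul(1, Pow(13, -1)))) = Mul(132, Add(Mul(5, Pow(2, -1)), Mul(1, Rational(1, 13)))) = Mul(132, Add(Mul(5, Rational(1, 2)), Rational(1, 13))) = Mul(132, Add(Rational(5, 2), Rational(1, 13))) = Mul(132, Rational(67, 26)) = Rational(4422, 13)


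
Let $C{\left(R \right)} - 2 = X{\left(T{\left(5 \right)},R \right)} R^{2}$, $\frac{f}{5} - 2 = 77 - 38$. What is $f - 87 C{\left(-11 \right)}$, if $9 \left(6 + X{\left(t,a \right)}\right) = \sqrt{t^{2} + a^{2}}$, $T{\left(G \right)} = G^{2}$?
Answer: $63193 - \frac{3509 \sqrt{746}}{3} \approx 31246.0$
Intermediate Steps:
$f = 205$ ($f = 10 + 5 \left(77 - 38\right) = 10 + 5 \cdot 39 = 10 + 195 = 205$)
$X{\left(t,a \right)} = -6 + \frac{\sqrt{a^{2} + t^{2}}}{9}$ ($X{\left(t,a \right)} = -6 + \frac{\sqrt{t^{2} + a^{2}}}{9} = -6 + \frac{\sqrt{a^{2} + t^{2}}}{9}$)
$C{\left(R \right)} = 2 + R^{2} \left(-6 + \frac{\sqrt{625 + R^{2}}}{9}\right)$ ($C{\left(R \right)} = 2 + \left(-6 + \frac{\sqrt{R^{2} + \left(5^{2}\right)^{2}}}{9}\right) R^{2} = 2 + \left(-6 + \frac{\sqrt{R^{2} + 25^{2}}}{9}\right) R^{2} = 2 + \left(-6 + \frac{\sqrt{R^{2} + 625}}{9}\right) R^{2} = 2 + \left(-6 + \frac{\sqrt{625 + R^{2}}}{9}\right) R^{2} = 2 + R^{2} \left(-6 + \frac{\sqrt{625 + R^{2}}}{9}\right)$)
$f - 87 C{\left(-11 \right)} = 205 - 87 \left(2 + \frac{\left(-11\right)^{2} \left(-54 + \sqrt{625 + \left(-11\right)^{2}}\right)}{9}\right) = 205 - 87 \left(2 + \frac{1}{9} \cdot 121 \left(-54 + \sqrt{625 + 121}\right)\right) = 205 - 87 \left(2 + \frac{1}{9} \cdot 121 \left(-54 + \sqrt{746}\right)\right) = 205 - 87 \left(2 - \left(726 - \frac{121 \sqrt{746}}{9}\right)\right) = 205 - 87 \left(-724 + \frac{121 \sqrt{746}}{9}\right) = 205 + \left(62988 - \frac{3509 \sqrt{746}}{3}\right) = 63193 - \frac{3509 \sqrt{746}}{3}$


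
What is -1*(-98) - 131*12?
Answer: -1474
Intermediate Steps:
-1*(-98) - 131*12 = 98 - 1572 = -1474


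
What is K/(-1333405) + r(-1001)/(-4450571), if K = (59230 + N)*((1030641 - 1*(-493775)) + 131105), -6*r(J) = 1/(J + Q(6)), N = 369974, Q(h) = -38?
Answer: -19714282995806934753781/36995134533605670 ≈ -5.3289e+5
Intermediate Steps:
r(J) = -1/(6*(-38 + J)) (r(J) = -1/(6*(J - 38)) = -1/(6*(-38 + J)))
K = 710556235284 (K = (59230 + 369974)*((1030641 - 1*(-493775)) + 131105) = 429204*((1030641 + 493775) + 131105) = 429204*(1524416 + 131105) = 429204*1655521 = 710556235284)
K/(-1333405) + r(-1001)/(-4450571) = 710556235284/(-1333405) - 1/(-228 + 6*(-1001))/(-4450571) = 710556235284*(-1/1333405) - 1/(-228 - 6006)*(-1/4450571) = -710556235284/1333405 - 1/(-6234)*(-1/4450571) = -710556235284/1333405 - 1*(-1/6234)*(-1/4450571) = -710556235284/1333405 + (1/6234)*(-1/4450571) = -710556235284/1333405 - 1/27744859614 = -19714282995806934753781/36995134533605670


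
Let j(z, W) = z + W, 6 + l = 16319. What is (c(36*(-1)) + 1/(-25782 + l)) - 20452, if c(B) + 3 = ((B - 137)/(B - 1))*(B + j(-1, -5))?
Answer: -7235272406/350353 ≈ -20651.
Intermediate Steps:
l = 16313 (l = -6 + 16319 = 16313)
j(z, W) = W + z
c(B) = -3 + (-137 + B)*(-6 + B)/(-1 + B) (c(B) = -3 + ((B - 137)/(B - 1))*(B + (-5 - 1)) = -3 + ((-137 + B)/(-1 + B))*(B - 6) = -3 + ((-137 + B)/(-1 + B))*(-6 + B) = -3 + (-137 + B)*(-6 + B)/(-1 + B))
(c(36*(-1)) + 1/(-25782 + l)) - 20452 = ((825 + (36*(-1))² - 5256*(-1))/(-1 + 36*(-1)) + 1/(-25782 + 16313)) - 20452 = ((825 + (-36)² - 146*(-36))/(-1 - 36) + 1/(-9469)) - 20452 = ((825 + 1296 + 5256)/(-37) - 1/9469) - 20452 = (-1/37*7377 - 1/9469) - 20452 = (-7377/37 - 1/9469) - 20452 = -69852850/350353 - 20452 = -7235272406/350353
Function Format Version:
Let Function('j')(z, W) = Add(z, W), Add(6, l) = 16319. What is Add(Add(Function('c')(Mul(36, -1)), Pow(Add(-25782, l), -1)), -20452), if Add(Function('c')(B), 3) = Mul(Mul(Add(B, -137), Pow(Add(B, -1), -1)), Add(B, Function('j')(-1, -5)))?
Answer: Rational(-7235272406, 350353) ≈ -20651.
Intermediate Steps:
l = 16313 (l = Add(-6, 16319) = 16313)
Function('j')(z, W) = Add(W, z)
Function('c')(B) = Add(-3, Mul(Pow(Add(-1, B), -1), Add(-137, B), Add(-6, B))) (Function('c')(B) = Add(-3, Mul(Mul(Add(B, -137), Pow(Add(B, -1), -1)), Add(B, Add(-5, -1)))) = Add(-3, Mul(Mul(Add(-137, B), Pow(Add(-1, B), -1)), Add(B, -6))) = Add(-3, Mul(Mul(Pow(Add(-1, B), -1), Add(-137, B)), Add(-6, B))) = Add(-3, Mul(Pow(Add(-1, B), -1), Add(-137, B), Add(-6, B))))
Add(Add(Function('c')(Mul(36, -1)), Pow(Add(-25782, l), -1)), -20452) = Add(Add(Mul(Pow(Add(-1, Mul(36, -1)), -1), Add(825, Pow(Mul(36, -1), 2), Mul(-146, Mul(36, -1)))), Pow(Add(-25782, 16313), -1)), -20452) = Add(Add(Mul(Pow(Add(-1, -36), -1), Add(825, Pow(-36, 2), Mul(-146, -36))), Pow(-9469, -1)), -20452) = Add(Add(Mul(Pow(-37, -1), Add(825, 1296, 5256)), Rational(-1, 9469)), -20452) = Add(Add(Mul(Rational(-1, 37), 7377), Rational(-1, 9469)), -20452) = Add(Add(Rational(-7377, 37), Rational(-1, 9469)), -20452) = Add(Rational(-69852850, 350353), -20452) = Rational(-7235272406, 350353)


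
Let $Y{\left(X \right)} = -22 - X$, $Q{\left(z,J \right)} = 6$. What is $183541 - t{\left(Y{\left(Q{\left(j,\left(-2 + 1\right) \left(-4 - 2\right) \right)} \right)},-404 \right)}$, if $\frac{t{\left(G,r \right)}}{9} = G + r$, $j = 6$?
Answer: $187429$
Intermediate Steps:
$t{\left(G,r \right)} = 9 G + 9 r$ ($t{\left(G,r \right)} = 9 \left(G + r\right) = 9 G + 9 r$)
$183541 - t{\left(Y{\left(Q{\left(j,\left(-2 + 1\right) \left(-4 - 2\right) \right)} \right)},-404 \right)} = 183541 - \left(9 \left(-22 - 6\right) + 9 \left(-404\right)\right) = 183541 - \left(9 \left(-22 - 6\right) - 3636\right) = 183541 - \left(9 \left(-28\right) - 3636\right) = 183541 - \left(-252 - 3636\right) = 183541 - -3888 = 183541 + 3888 = 187429$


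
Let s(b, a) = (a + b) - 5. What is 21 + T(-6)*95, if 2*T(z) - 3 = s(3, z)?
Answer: -433/2 ≈ -216.50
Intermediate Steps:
s(b, a) = -5 + a + b
T(z) = ½ + z/2 (T(z) = 3/2 + (-5 + z + 3)/2 = 3/2 + (-2 + z)/2 = 3/2 + (-1 + z/2) = ½ + z/2)
21 + T(-6)*95 = 21 + (½ + (½)*(-6))*95 = 21 + (½ - 3)*95 = 21 - 5/2*95 = 21 - 475/2 = -433/2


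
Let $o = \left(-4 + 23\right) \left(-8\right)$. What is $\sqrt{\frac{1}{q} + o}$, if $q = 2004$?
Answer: $\frac{i \sqrt{152608107}}{1002} \approx 12.329 i$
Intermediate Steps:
$o = -152$ ($o = 19 \left(-8\right) = -152$)
$\sqrt{\frac{1}{q} + o} = \sqrt{\frac{1}{2004} - 152} = \sqrt{- \frac{304607}{2004}} = \frac{i \sqrt{152608107}}{1002}$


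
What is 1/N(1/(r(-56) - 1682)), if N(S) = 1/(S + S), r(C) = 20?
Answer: -1/831 ≈ -0.0012034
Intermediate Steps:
N(S) = 1/(2*S)
1/N(1/(r(-56) - 1682)) = 1/(1/(2*(1/(20 - 1682)))) = 1/(1/(2*(1/(-1662)))) = 1/(1/(2*(-1/1662))) = 1/((½)*(-1662)) = 1/(-831) = -1/831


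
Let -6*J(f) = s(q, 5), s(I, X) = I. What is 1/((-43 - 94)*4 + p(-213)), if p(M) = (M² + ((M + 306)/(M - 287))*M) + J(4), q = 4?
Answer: 1500/67289927 ≈ 2.2292e-5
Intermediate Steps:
J(f) = -⅔ (J(f) = -⅙*4 = -⅔)
p(M) = -⅔ + M² + M*(306 + M)/(-287 + M) (p(M) = (M² + ((M + 306)/(M - 287))*M) - ⅔ = (M² + ((306 + M)/(-287 + M))*M) - ⅔ = (M² + M*(306 + M)/(-287 + M)) - ⅔ = -⅔ + M² + M*(306 + M)/(-287 + M))
1/((-43 - 94)*4 + p(-213)) = 1/((-43 - 94)*4 + (574 - 858*(-213)² + 3*(-213)³ + 916*(-213))/(3*(-287 - 213))) = 1/(-137*4 + (⅓)*(574 - 858*45369 + 3*(-9663597) - 195108)/(-500)) = 1/(-548 + (⅓)*(-1/500)*(574 - 38926602 - 28990791 - 195108)) = 1/(-548 + (⅓)*(-1/500)*(-68111927)) = 1/(-548 + 68111927/1500) = 1/(67289927/1500) = 1500/67289927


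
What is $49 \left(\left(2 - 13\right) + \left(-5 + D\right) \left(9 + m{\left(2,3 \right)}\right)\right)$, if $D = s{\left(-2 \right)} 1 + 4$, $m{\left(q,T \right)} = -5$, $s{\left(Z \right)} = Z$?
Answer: $-1127$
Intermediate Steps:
$D = 2$ ($D = \left(-2\right) 1 + 4 = -2 + 4 = 2$)
$49 \left(\left(2 - 13\right) + \left(-5 + D\right) \left(9 + m{\left(2,3 \right)}\right)\right) = 49 \left(\left(2 - 13\right) + \left(-5 + 2\right) \left(9 - 5\right)\right) = 49 \left(-11 - 12\right) = 49 \left(-23\right) = -1127$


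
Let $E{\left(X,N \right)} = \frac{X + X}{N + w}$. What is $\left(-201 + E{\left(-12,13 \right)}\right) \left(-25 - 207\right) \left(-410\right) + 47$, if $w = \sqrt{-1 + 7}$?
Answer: $- \frac{3146086339}{163} + \frac{2282880 \sqrt{6}}{163} \approx -1.9267 \cdot 10^{7}$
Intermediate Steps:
$w = \sqrt{6} \approx 2.4495$
$E{\left(X,N \right)} = \frac{2 X}{N + \sqrt{6}}$ ($E{\left(X,N \right)} = \frac{X + X}{N + \sqrt{6}} = \frac{2 X}{N + \sqrt{6}}$)
$\left(-201 + E{\left(-12,13 \right)}\right) \left(-25 - 207\right) \left(-410\right) + 47 = \left(-201 + 2 \left(-12\right) \frac{1}{13 + \sqrt{6}}\right) \left(-25 - 207\right) \left(-410\right) + 47 = \left(-201 - \frac{24}{13 + \sqrt{6}}\right) \left(-232\right) \left(-410\right) + 47 = \left(46632 + \frac{5568}{13 + \sqrt{6}}\right) \left(-410\right) + 47 = \left(-19119120 - \frac{2282880}{13 + \sqrt{6}}\right) + 47 = -19119073 - \frac{2282880}{13 + \sqrt{6}}$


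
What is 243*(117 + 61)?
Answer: 43254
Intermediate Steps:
243*(117 + 61) = 243*178 = 43254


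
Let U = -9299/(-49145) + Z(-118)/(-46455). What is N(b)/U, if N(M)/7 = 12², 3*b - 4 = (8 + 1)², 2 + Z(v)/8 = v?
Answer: 21917097360/4563469 ≈ 4802.7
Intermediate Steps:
Z(v) = -16 + 8*v
b = 85/3 (b = 4/3 + (8 + 1)²/3 = 4/3 + (⅓)*9² = 4/3 + (⅓)*81 = 4/3 + 27 = 85/3 ≈ 28.333)
N(M) = 1008 (N(M) = 7*12² = 7*144 = 1008)
U = 31944283/152202065 (U = -9299/(-49145) + (-16 + 8*(-118))/(-46455) = -9299*(-1/49145) + (-16 - 944)*(-1/46455) = 9299/49145 - 960*(-1/46455) = 9299/49145 + 64/3097 = 31944283/152202065 ≈ 0.20988)
N(b)/U = 1008/(31944283/152202065) = 1008*(152202065/31944283) = 21917097360/4563469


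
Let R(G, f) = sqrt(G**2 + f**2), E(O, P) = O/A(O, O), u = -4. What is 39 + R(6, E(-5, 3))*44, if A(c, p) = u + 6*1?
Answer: 325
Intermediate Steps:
A(c, p) = 2 (A(c, p) = -4 + 6*1 = -4 + 6 = 2)
E(O, P) = O/2
39 + R(6, E(-5, 3))*44 = 39 + sqrt(6**2 + ((1/2)*(-5))**2)*44 = 39 + sqrt(36 + (-5/2)**2)*44 = 39 + sqrt(36 + 25/4)*44 = 39 + sqrt(169/4)*44 = 39 + (13/2)*44 = 39 + 286 = 325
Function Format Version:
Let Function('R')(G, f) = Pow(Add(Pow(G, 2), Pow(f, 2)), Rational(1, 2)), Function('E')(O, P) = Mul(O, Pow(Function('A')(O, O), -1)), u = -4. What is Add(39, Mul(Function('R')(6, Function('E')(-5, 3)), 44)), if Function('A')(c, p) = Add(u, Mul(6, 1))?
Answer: 325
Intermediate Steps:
Function('A')(c, p) = 2 (Function('A')(c, p) = Add(-4, Mul(6, 1)) = Add(-4, 6) = 2)
Function('E')(O, P) = Mul(Rational(1, 2), O) (Function('E')(O, P) = Mul(O, Pow(2, -1)) = Mul(O, Rational(1, 2)) = Mul(Rational(1, 2), O))
Add(39, Mul(Function('R')(6, Function('E')(-5, 3)), 44)) = Add(39, Mul(Pow(Add(Pow(6, 2), Pow(Mul(Rational(1, 2), -5), 2)), Rational(1, 2)), 44)) = Add(39, Mul(Pow(Add(36, Pow(Rational(-5, 2), 2)), Rational(1, 2)), 44)) = Add(39, Mul(Pow(Add(36, Rational(25, 4)), Rational(1, 2)), 44)) = Add(39, Mul(Pow(Rational(169, 4), Rational(1, 2)), 44)) = Add(39, Mul(Rational(13, 2), 44)) = Add(39, 286) = 325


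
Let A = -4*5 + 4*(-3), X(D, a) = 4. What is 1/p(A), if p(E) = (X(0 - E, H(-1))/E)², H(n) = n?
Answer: 64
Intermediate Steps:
A = -32 (A = -20 - 12 = -32)
p(E) = 16/E² (p(E) = (4/E)² = 16/E²)
1/p(A) = 1/(16/(-32)²) = 1/(16*(1/1024)) = 1/(1/64) = 64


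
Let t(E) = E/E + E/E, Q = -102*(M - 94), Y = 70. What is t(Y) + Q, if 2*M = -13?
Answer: 10253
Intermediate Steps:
M = -13/2 (M = (1/2)*(-13) = -13/2 ≈ -6.5000)
Q = 10251 (Q = -102*(-13/2 - 94) = -102*(-201/2) = 10251)
t(E) = 2 (t(E) = 1 + 1 = 2)
t(Y) + Q = 2 + 10251 = 10253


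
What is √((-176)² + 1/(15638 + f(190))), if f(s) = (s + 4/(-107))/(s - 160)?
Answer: √19529425266454811749/25109153 ≈ 176.00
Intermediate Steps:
f(s) = (-4/107 + s)/(-160 + s) (f(s) = (s + 4*(-1/107))/(-160 + s) = (s - 4/107)/(-160 + s) = (-4/107 + s)/(-160 + s))
√((-176)² + 1/(15638 + f(190))) = √((-176)² + 1/(15638 + (-4/107 + 190)/(-160 + 190))) = √(30976 + 1/(15638 + (20326/107)/30)) = √(30976 + 1/(15638 + (1/30)*(20326/107))) = √(30976 + 1/(15638 + 10163/1605)) = √(30976 + 1/(25109153/1605)) = √(30976 + 1605/25109153) = √(777781124933/25109153) = √19529425266454811749/25109153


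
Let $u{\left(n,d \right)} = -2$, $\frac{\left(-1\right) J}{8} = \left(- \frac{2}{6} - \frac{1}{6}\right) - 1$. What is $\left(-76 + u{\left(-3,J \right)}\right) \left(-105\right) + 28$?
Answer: $8218$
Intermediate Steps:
$J = 12$ ($J = - 8 \left(\left(- \frac{2}{6} - \frac{1}{6}\right) - 1\right) = - 8 \left(\left(\left(-2\right) \frac{1}{6} - \frac{1}{6}\right) - 1\right) = - 8 \left(\left(- \frac{1}{3} - \frac{1}{6}\right) - 1\right) = - 8 \left(- \frac{1}{2} - 1\right) = \left(-8\right) \left(- \frac{3}{2}\right) = 12$)
$\left(-76 + u{\left(-3,J \right)}\right) \left(-105\right) + 28 = \left(-76 - 2\right) \left(-105\right) + 28 = \left(-78\right) \left(-105\right) + 28 = 8190 + 28 = 8218$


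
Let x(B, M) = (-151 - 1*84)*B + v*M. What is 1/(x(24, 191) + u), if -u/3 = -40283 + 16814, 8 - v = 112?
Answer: 1/44903 ≈ 2.2270e-5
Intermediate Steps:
v = -104 (v = 8 - 1*112 = 8 - 112 = -104)
x(B, M) = -235*B - 104*M (x(B, M) = (-151 - 1*84)*B - 104*M = (-151 - 84)*B - 104*M = -235*B - 104*M)
u = 70407 (u = -3*(-40283 + 16814) = -3*(-23469) = 70407)
1/(x(24, 191) + u) = 1/((-235*24 - 104*191) + 70407) = 1/((-5640 - 19864) + 70407) = 1/(-25504 + 70407) = 1/44903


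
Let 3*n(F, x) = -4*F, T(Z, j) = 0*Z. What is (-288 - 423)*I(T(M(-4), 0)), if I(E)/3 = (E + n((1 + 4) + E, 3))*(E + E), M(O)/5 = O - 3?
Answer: 0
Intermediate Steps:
M(O) = -15 + 5*O (M(O) = 5*(O - 3) = 5*(-3 + O) = -15 + 5*O)
T(Z, j) = 0
n(F, x) = -4*F/3 (n(F, x) = (-4*F)/3 = -4*F/3)
I(E) = 6*E*(-20/3 - E/3) (I(E) = 3*((E - 4*((1 + 4) + E)/3)*(E + E)) = 3*((E - 4*(5 + E)/3)*(2*E)) = 3*((E + (-20/3 - 4*E/3))*(2*E)) = 3*((-20/3 - E/3)*(2*E)) = 3*(2*E*(-20/3 - E/3)) = 6*E*(-20/3 - E/3))
(-288 - 423)*I(T(M(-4), 0)) = (-288 - 423)*(2*0*(-20 - 1*0)) = -1422*0*(-20 + 0) = -1422*0*(-20) = -711*0 = 0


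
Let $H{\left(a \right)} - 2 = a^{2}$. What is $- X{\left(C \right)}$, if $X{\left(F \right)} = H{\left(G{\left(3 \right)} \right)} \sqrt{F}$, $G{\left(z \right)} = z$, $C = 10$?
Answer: $- 11 \sqrt{10} \approx -34.785$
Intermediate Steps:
$H{\left(a \right)} = 2 + a^{2}$
$X{\left(F \right)} = 11 \sqrt{F}$ ($X{\left(F \right)} = \left(2 + 3^{2}\right) \sqrt{F} = \left(2 + 9\right) \sqrt{F} = 11 \sqrt{F}$)
$- X{\left(C \right)} = - 11 \sqrt{10}$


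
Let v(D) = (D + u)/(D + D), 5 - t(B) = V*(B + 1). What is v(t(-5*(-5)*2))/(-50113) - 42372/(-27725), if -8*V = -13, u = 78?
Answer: 2645741520581/1731171124550 ≈ 1.5283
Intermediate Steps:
V = 13/8 (V = -⅛*(-13) = 13/8 ≈ 1.6250)
t(B) = 27/8 - 13*B/8 (t(B) = 5 - 13*(B + 1)/8 = 5 - 13*(1 + B)/8 = 5 - (13/8 + 13*B/8) = 5 + (-13/8 - 13*B/8) = 27/8 - 13*B/8)
v(D) = (78 + D)/(2*D) (v(D) = (D + 78)/(D + D) = (78 + D)/((2*D)) = (78 + D)*(1/(2*D)) = (78 + D)/(2*D))
v(t(-5*(-5)*2))/(-50113) - 42372/(-27725) = ((78 + (27/8 - 13*(-5*(-5))*2/8))/(2*(27/8 - 13*(-5*(-5))*2/8)))/(-50113) - 42372/(-27725) = ((78 + (27/8 - 325*2/8))/(2*(27/8 - 325*2/8)))*(-1/50113) - 42372*(-1/27725) = ((78 + (27/8 - 13/8*50))/(2*(27/8 - 13/8*50)))*(-1/50113) + 42372/27725 = ((78 + (27/8 - 325/4))/(2*(27/8 - 325/4)))*(-1/50113) + 42372/27725 = ((78 - 623/8)/(2*(-623/8)))*(-1/50113) + 42372/27725 = ((½)*(-8/623)*(⅛))*(-1/50113) + 42372/27725 = -1/1246*(-1/50113) + 42372/27725 = 1/62440798 + 42372/27725 = 2645741520581/1731171124550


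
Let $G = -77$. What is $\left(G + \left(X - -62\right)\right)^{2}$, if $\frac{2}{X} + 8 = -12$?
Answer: $\frac{22801}{100} \approx 228.01$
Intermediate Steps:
$X = - \frac{1}{10}$ ($X = \frac{2}{-8 - 12} = \frac{2}{-20} = 2 \left(- \frac{1}{20}\right) = - \frac{1}{10} \approx -0.1$)
$\left(G + \left(X - -62\right)\right)^{2} = \left(-77 - - \frac{619}{10}\right)^{2} = \left(-77 + \left(- \frac{1}{10} + 62\right)\right)^{2} = \left(-77 + \frac{619}{10}\right)^{2} = \left(- \frac{151}{10}\right)^{2} = \frac{22801}{100}$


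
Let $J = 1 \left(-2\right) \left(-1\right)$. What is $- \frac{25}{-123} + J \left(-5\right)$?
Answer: $- \frac{1205}{123} \approx -9.7968$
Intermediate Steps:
$J = 2$ ($J = \left(-2\right) \left(-1\right) = 2$)
$- \frac{25}{-123} + J \left(-5\right) = - \frac{25}{-123} + 2 \left(-5\right) = \left(-25\right) \left(- \frac{1}{123}\right) - 10 = \frac{25}{123} - 10 = - \frac{1205}{123}$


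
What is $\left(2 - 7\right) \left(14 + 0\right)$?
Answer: $-70$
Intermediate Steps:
$\left(2 - 7\right) \left(14 + 0\right) = \left(-5\right) 14 = -70$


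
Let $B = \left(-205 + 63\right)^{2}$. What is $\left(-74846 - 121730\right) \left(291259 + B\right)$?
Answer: $-61218287648$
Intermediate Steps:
$B = 20164$ ($B = \left(-142\right)^{2} = 20164$)
$\left(-74846 - 121730\right) \left(291259 + B\right) = \left(-74846 - 121730\right) \left(291259 + 20164\right) = \left(-74846 - 121730\right) 311423 = \left(-196576\right) 311423 = -61218287648$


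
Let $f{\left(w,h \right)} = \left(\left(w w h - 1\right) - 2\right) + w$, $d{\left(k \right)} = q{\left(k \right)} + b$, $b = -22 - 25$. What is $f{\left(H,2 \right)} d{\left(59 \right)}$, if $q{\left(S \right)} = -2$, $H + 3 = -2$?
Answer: $-2058$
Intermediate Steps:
$H = -5$ ($H = -3 - 2 = -5$)
$b = -47$
$d{\left(k \right)} = -49$ ($d{\left(k \right)} = -2 - 47 = -49$)
$f{\left(w,h \right)} = -3 + w + h w^{2}$ ($f{\left(w,h \right)} = \left(\left(w^{2} h - 1\right) - 2\right) + w = \left(\left(h w^{2} - 1\right) - 2\right) + w = \left(\left(-1 + h w^{2}\right) - 2\right) + w = \left(-3 + h w^{2}\right) + w = -3 + w + h w^{2}$)
$f{\left(H,2 \right)} d{\left(59 \right)} = \left(-3 - 5 + 2 \left(-5\right)^{2}\right) \left(-49\right) = \left(-3 - 5 + 2 \cdot 25\right) \left(-49\right) = \left(-3 - 5 + 50\right) \left(-49\right) = 42 \left(-49\right) = -2058$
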